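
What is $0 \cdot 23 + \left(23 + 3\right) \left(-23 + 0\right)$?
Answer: $-598$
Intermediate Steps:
$0 \cdot 23 + \left(23 + 3\right) \left(-23 + 0\right) = 0 + 26 \left(-23\right) = 0 - 598 = -598$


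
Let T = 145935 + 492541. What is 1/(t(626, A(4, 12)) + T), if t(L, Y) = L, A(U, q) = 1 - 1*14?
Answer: 1/639102 ≈ 1.5647e-6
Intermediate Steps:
A(U, q) = -13 (A(U, q) = 1 - 14 = -13)
T = 638476
1/(t(626, A(4, 12)) + T) = 1/(626 + 638476) = 1/639102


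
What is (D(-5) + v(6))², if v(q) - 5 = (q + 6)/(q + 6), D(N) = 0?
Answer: 36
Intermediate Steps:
v(q) = 6 (v(q) = 5 + (q + 6)/(q + 6) = 5 + (6 + q)/(6 + q) = 5 + 1 = 6)
(D(-5) + v(6))² = (0 + 6)² = 6² = 36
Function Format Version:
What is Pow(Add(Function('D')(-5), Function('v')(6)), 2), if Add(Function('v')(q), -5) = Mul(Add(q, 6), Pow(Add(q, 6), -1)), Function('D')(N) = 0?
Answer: 36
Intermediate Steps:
Function('v')(q) = 6 (Function('v')(q) = Add(5, Mul(Add(q, 6), Pow(Add(q, 6), -1))) = Add(5, Mul(Add(6, q), Pow(Add(6, q), -1))) = Add(5, 1) = 6)
Pow(Add(Function('D')(-5), Function('v')(6)), 2) = Pow(Add(0, 6), 2) = Pow(6, 2) = 36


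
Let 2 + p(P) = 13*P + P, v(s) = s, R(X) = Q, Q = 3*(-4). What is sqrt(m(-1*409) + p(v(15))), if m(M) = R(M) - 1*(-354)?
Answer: 5*sqrt(22) ≈ 23.452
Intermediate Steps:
Q = -12
R(X) = -12
p(P) = -2 + 14*P (p(P) = -2 + (13*P + P) = -2 + 14*P)
m(M) = 342 (m(M) = -12 - 1*(-354) = -12 + 354 = 342)
sqrt(m(-1*409) + p(v(15))) = sqrt(342 + (-2 + 14*15)) = sqrt(342 + (-2 + 210)) = sqrt(342 + 208) = sqrt(550) = 5*sqrt(22)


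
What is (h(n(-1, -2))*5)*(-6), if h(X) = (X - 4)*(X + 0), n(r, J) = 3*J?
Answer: -1800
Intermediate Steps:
h(X) = X*(-4 + X) (h(X) = (-4 + X)*X = X*(-4 + X))
(h(n(-1, -2))*5)*(-6) = (((3*(-2))*(-4 + 3*(-2)))*5)*(-6) = (-6*(-4 - 6)*5)*(-6) = (-6*(-10)*5)*(-6) = (60*5)*(-6) = 300*(-6) = -1800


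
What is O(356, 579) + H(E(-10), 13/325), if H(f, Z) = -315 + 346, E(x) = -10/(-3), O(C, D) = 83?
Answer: 114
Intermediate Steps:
E(x) = 10/3 (E(x) = -10*(-⅓) = 10/3)
H(f, Z) = 31
O(356, 579) + H(E(-10), 13/325) = 83 + 31 = 114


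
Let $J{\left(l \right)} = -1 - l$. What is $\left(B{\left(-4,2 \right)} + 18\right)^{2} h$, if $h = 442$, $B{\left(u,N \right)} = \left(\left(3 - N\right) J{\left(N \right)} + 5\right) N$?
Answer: $213928$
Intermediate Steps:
$B{\left(u,N \right)} = N \left(5 + \left(-1 - N\right) \left(3 - N\right)\right)$ ($B{\left(u,N \right)} = \left(\left(3 - N\right) \left(-1 - N\right) + 5\right) N = \left(\left(-1 - N\right) \left(3 - N\right) + 5\right) N = \left(5 + \left(-1 - N\right) \left(3 - N\right)\right) N = N \left(5 + \left(-1 - N\right) \left(3 - N\right)\right)$)
$\left(B{\left(-4,2 \right)} + 18\right)^{2} h = \left(2 \left(2 + 2^{2} - 4\right) + 18\right)^{2} \cdot 442 = \left(2 \left(2 + 4 - 4\right) + 18\right)^{2} \cdot 442 = \left(2 \cdot 2 + 18\right)^{2} \cdot 442 = \left(4 + 18\right)^{2} \cdot 442 = 22^{2} \cdot 442 = 484 \cdot 442 = 213928$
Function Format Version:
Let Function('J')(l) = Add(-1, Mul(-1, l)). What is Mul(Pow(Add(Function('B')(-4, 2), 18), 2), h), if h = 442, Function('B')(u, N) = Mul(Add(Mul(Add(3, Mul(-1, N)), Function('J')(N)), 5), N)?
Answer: 213928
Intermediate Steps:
Function('B')(u, N) = Mul(N, Add(5, Mul(Add(-1, Mul(-1, N)), Add(3, Mul(-1, N))))) (Function('B')(u, N) = Mul(Add(Mul(Add(3, Mul(-1, N)), Add(-1, Mul(-1, N))), 5), N) = Mul(Add(Mul(Add(-1, Mul(-1, N)), Add(3, Mul(-1, N))), 5), N) = Mul(Add(5, Mul(Add(-1, Mul(-1, N)), Add(3, Mul(-1, N)))), N) = Mul(N, Add(5, Mul(Add(-1, Mul(-1, N)), Add(3, Mul(-1, N))))))
Mul(Pow(Add(Function('B')(-4, 2), 18), 2), h) = Mul(Pow(Add(Mul(2, Add(2, Pow(2, 2), Mul(-2, 2))), 18), 2), 442) = Mul(Pow(Add(Mul(2, Add(2, 4, -4)), 18), 2), 442) = Mul(Pow(Add(Mul(2, 2), 18), 2), 442) = Mul(Pow(Add(4, 18), 2), 442) = Mul(Pow(22, 2), 442) = Mul(484, 442) = 213928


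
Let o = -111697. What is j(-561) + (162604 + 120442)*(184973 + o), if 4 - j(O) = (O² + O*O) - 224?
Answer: 20739849482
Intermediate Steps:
j(O) = 228 - 2*O² (j(O) = 4 - ((O² + O*O) - 224) = 4 - ((O² + O²) - 224) = 4 - (2*O² - 224) = 4 - (-224 + 2*O²) = 4 + (224 - 2*O²) = 228 - 2*O²)
j(-561) + (162604 + 120442)*(184973 + o) = (228 - 2*(-561)²) + (162604 + 120442)*(184973 - 111697) = (228 - 2*314721) + 283046*73276 = (228 - 629442) + 20740478696 = -629214 + 20740478696 = 20739849482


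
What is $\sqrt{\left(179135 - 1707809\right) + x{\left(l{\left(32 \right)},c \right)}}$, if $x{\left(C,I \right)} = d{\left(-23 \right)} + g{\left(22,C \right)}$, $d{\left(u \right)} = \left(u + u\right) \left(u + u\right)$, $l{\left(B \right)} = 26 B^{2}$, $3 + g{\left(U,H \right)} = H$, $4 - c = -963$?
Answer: $i \sqrt{1499937} \approx 1224.7 i$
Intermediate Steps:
$c = 967$ ($c = 4 - -963 = 4 + 963 = 967$)
$g{\left(U,H \right)} = -3 + H$
$d{\left(u \right)} = 4 u^{2}$ ($d{\left(u \right)} = 2 u 2 u = 4 u^{2}$)
$x{\left(C,I \right)} = 2113 + C$ ($x{\left(C,I \right)} = 4 \left(-23\right)^{2} + \left(-3 + C\right) = 4 \cdot 529 + \left(-3 + C\right) = 2116 + \left(-3 + C\right) = 2113 + C$)
$\sqrt{\left(179135 - 1707809\right) + x{\left(l{\left(32 \right)},c \right)}} = \sqrt{\left(179135 - 1707809\right) + \left(2113 + 26 \cdot 32^{2}\right)} = \sqrt{\left(179135 - 1707809\right) + \left(2113 + 26 \cdot 1024\right)} = \sqrt{-1528674 + \left(2113 + 26624\right)} = \sqrt{-1528674 + 28737} = \sqrt{-1499937} = i \sqrt{1499937}$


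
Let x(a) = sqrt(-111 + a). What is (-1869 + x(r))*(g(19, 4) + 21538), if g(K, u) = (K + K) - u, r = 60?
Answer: -40318068 + 21572*I*sqrt(51) ≈ -4.0318e+7 + 1.5406e+5*I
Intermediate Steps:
g(K, u) = -u + 2*K (g(K, u) = 2*K - u = -u + 2*K)
(-1869 + x(r))*(g(19, 4) + 21538) = (-1869 + sqrt(-111 + 60))*((-1*4 + 2*19) + 21538) = (-1869 + sqrt(-51))*((-4 + 38) + 21538) = (-1869 + I*sqrt(51))*(34 + 21538) = (-1869 + I*sqrt(51))*21572 = -40318068 + 21572*I*sqrt(51)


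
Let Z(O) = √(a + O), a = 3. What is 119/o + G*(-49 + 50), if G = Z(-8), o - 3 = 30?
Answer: 119/33 + I*√5 ≈ 3.6061 + 2.2361*I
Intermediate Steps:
o = 33 (o = 3 + 30 = 33)
Z(O) = √(3 + O)
G = I*√5 (G = √(3 - 8) = √(-5) = I*√5 ≈ 2.2361*I)
119/o + G*(-49 + 50) = 119/33 + (I*√5)*(-49 + 50) = 119*(1/33) + (I*√5)*1 = 119/33 + I*√5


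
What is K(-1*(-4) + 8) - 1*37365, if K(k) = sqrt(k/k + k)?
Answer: -37365 + sqrt(13) ≈ -37361.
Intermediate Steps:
K(k) = sqrt(1 + k)
K(-1*(-4) + 8) - 1*37365 = sqrt(1 + (-1*(-4) + 8)) - 1*37365 = sqrt(1 + (4 + 8)) - 37365 = sqrt(1 + 12) - 37365 = sqrt(13) - 37365 = -37365 + sqrt(13)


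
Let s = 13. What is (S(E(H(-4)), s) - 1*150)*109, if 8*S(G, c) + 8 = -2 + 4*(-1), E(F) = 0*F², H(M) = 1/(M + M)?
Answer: -66163/4 ≈ -16541.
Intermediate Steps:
H(M) = 1/(2*M)
E(F) = 0
S(G, c) = -7/4 (S(G, c) = -1 + (-2 + 4*(-1))/8 = -1 + (-2 - 4)/8 = -1 + (⅛)*(-6) = -1 - ¾ = -7/4)
(S(E(H(-4)), s) - 1*150)*109 = (-7/4 - 1*150)*109 = (-7/4 - 150)*109 = -607/4*109 = -66163/4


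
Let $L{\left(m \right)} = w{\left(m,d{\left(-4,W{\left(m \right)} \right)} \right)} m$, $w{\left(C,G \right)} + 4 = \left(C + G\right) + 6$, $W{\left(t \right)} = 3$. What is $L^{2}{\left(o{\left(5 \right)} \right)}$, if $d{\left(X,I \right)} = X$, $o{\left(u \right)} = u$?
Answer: $225$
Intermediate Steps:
$w{\left(C,G \right)} = 2 + C + G$ ($w{\left(C,G \right)} = -4 + \left(\left(C + G\right) + 6\right) = -4 + \left(6 + C + G\right) = 2 + C + G$)
$L{\left(m \right)} = m \left(-2 + m\right)$ ($L{\left(m \right)} = \left(2 + m - 4\right) m = \left(-2 + m\right) m = m \left(-2 + m\right)$)
$L^{2}{\left(o{\left(5 \right)} \right)} = \left(5 \left(-2 + 5\right)\right)^{2} = \left(5 \cdot 3\right)^{2} = 15^{2} = 225$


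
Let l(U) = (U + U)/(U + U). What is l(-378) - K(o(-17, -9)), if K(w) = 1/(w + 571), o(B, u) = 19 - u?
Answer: 598/599 ≈ 0.99833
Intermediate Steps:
K(w) = 1/(571 + w)
l(U) = 1 (l(U) = (2*U)/((2*U)) = (2*U)*(1/(2*U)) = 1)
l(-378) - K(o(-17, -9)) = 1 - 1/(571 + (19 - 1*(-9))) = 1 - 1/(571 + (19 + 9)) = 1 - 1/(571 + 28) = 1 - 1/599 = 598/599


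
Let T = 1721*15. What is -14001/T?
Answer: -4667/8605 ≈ -0.54236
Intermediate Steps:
T = 25815
-14001/T = -14001/25815 = -14001*1/25815 = -4667/8605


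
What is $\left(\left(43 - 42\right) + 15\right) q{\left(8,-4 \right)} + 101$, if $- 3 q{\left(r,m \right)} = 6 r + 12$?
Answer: $-219$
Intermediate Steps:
$q{\left(r,m \right)} = -4 - 2 r$ ($q{\left(r,m \right)} = - \frac{6 r + 12}{3} = - \frac{12 + 6 r}{3} = -4 - 2 r$)
$\left(\left(43 - 42\right) + 15\right) q{\left(8,-4 \right)} + 101 = \left(\left(43 - 42\right) + 15\right) \left(-4 - 16\right) + 101 = \left(1 + 15\right) \left(-4 - 16\right) + 101 = 16 \left(-20\right) + 101 = -320 + 101 = -219$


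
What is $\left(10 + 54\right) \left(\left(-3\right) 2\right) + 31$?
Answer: $-353$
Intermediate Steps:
$\left(10 + 54\right) \left(\left(-3\right) 2\right) + 31 = 64 \left(-6\right) + 31 = -384 + 31 = -353$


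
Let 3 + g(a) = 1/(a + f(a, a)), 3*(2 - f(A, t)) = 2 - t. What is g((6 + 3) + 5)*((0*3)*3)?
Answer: 0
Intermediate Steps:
f(A, t) = 4/3 + t/3 (f(A, t) = 2 - (2 - t)/3 = 2 + (-2/3 + t/3) = 4/3 + t/3)
g(a) = -3 + 1/(4/3 + 4*a/3) (g(a) = -3 + 1/(a + (4/3 + a/3)) = -3 + 1/(4/3 + 4*a/3))
g((6 + 3) + 5)*((0*3)*3) = (3*(-3 - 4*((6 + 3) + 5))/(4*(1 + ((6 + 3) + 5))))*((0*3)*3) = (3*(-3 - 4*(9 + 5))/(4*(1 + (9 + 5))))*(0*3) = (3*(-3 - 4*14)/(4*(1 + 14)))*0 = ((3/4)*(-3 - 56)/15)*0 = ((3/4)*(1/15)*(-59))*0 = -59/20*0 = 0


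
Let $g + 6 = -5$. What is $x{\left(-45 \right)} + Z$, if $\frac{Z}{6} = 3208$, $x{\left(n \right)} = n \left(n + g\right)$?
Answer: $21768$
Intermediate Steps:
$g = -11$ ($g = -6 - 5 = -11$)
$x{\left(n \right)} = n \left(-11 + n\right)$ ($x{\left(n \right)} = n \left(n - 11\right) = n \left(-11 + n\right)$)
$Z = 19248$ ($Z = 6 \cdot 3208 = 19248$)
$x{\left(-45 \right)} + Z = - 45 \left(-11 - 45\right) + 19248 = \left(-45\right) \left(-56\right) + 19248 = 2520 + 19248 = 21768$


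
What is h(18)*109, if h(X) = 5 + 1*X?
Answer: 2507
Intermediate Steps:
h(X) = 5 + X
h(18)*109 = (5 + 18)*109 = 23*109 = 2507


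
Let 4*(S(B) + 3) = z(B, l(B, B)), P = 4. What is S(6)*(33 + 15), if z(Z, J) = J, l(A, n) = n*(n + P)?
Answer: 576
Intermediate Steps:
l(A, n) = n*(4 + n) (l(A, n) = n*(n + 4) = n*(4 + n))
S(B) = -3 + B*(4 + B)/4 (S(B) = -3 + (B*(4 + B))/4 = -3 + B*(4 + B)/4)
S(6)*(33 + 15) = (-3 + (¼)*6*(4 + 6))*(33 + 15) = (-3 + (¼)*6*10)*48 = (-3 + 15)*48 = 12*48 = 576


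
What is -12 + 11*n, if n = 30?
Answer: 318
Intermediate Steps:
-12 + 11*n = -12 + 11*30 = -12 + 330 = 318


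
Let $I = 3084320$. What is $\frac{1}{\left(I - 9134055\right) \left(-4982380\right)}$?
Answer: $\frac{1}{30142078669300} \approx 3.3176 \cdot 10^{-14}$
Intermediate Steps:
$\frac{1}{\left(I - 9134055\right) \left(-4982380\right)} = \frac{1}{\left(3084320 - 9134055\right) \left(-4982380\right)} = \frac{1}{-6049735} \left(- \frac{1}{4982380}\right) = \left(- \frac{1}{6049735}\right) \left(- \frac{1}{4982380}\right) = \frac{1}{30142078669300}$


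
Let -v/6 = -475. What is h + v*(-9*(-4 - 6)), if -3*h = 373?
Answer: 769127/3 ≈ 2.5638e+5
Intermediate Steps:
v = 2850 (v = -6*(-475) = 2850)
h = -373/3 (h = -⅓*373 = -373/3 ≈ -124.33)
h + v*(-9*(-4 - 6)) = -373/3 + 2850*(-9*(-4 - 6)) = -373/3 + 2850*(-9*(-10)) = -373/3 + 2850*90 = -373/3 + 256500 = 769127/3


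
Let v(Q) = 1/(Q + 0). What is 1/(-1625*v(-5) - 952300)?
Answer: -1/951975 ≈ -1.0504e-6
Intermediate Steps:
v(Q) = 1/Q
1/(-1625*v(-5) - 952300) = 1/(-1625/(-5) - 952300) = 1/(-1625*(-⅕) - 952300) = 1/(325 - 952300) = 1/(-951975) = -1/951975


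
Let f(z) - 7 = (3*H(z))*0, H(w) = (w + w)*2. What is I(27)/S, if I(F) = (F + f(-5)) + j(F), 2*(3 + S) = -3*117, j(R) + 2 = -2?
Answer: -20/119 ≈ -0.16807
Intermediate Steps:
j(R) = -4 (j(R) = -2 - 2 = -4)
H(w) = 4*w (H(w) = (2*w)*2 = 4*w)
S = -357/2 (S = -3 + (-3*117)/2 = -3 + (1/2)*(-351) = -3 - 351/2 = -357/2 ≈ -178.50)
f(z) = 7 (f(z) = 7 + (3*(4*z))*0 = 7 + (12*z)*0 = 7 + 0 = 7)
I(F) = 3 + F (I(F) = (F + 7) - 4 = (7 + F) - 4 = 3 + F)
I(27)/S = (3 + 27)/(-357/2) = 30*(-2/357) = -20/119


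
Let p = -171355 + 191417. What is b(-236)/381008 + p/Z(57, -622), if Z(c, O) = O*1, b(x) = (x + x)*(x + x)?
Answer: -234537839/7405843 ≈ -31.669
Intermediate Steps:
p = 20062
b(x) = 4*x² (b(x) = (2*x)*(2*x) = 4*x²)
Z(c, O) = O
b(-236)/381008 + p/Z(57, -622) = (4*(-236)²)/381008 + 20062/(-622) = (4*55696)*(1/381008) + 20062*(-1/622) = 222784*(1/381008) - 10031/311 = 13924/23813 - 10031/311 = -234537839/7405843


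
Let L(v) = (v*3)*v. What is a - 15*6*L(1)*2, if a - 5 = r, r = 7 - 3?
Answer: -531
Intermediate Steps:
r = 4
L(v) = 3*v**2 (L(v) = (3*v)*v = 3*v**2)
a = 9 (a = 5 + 4 = 9)
a - 15*6*L(1)*2 = 9 - 15*6*(3*1**2)*2 = 9 - 15*6*(3*1)*2 = 9 - 15*6*3*2 = 9 - 270*2 = 9 - 15*36 = 9 - 540 = -531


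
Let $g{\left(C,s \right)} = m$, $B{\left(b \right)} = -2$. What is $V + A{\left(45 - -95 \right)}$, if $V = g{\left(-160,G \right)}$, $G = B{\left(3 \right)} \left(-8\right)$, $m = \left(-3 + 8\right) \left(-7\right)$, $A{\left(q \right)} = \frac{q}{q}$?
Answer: $-34$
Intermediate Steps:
$A{\left(q \right)} = 1$
$m = -35$ ($m = 5 \left(-7\right) = -35$)
$G = 16$ ($G = \left(-2\right) \left(-8\right) = 16$)
$g{\left(C,s \right)} = -35$
$V = -35$
$V + A{\left(45 - -95 \right)} = -35 + 1 = -34$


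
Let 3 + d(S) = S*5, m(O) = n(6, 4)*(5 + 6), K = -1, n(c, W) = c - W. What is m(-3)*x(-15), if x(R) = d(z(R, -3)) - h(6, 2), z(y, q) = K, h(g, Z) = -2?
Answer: -132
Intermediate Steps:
m(O) = 22 (m(O) = (6 - 1*4)*(5 + 6) = (6 - 4)*11 = 2*11 = 22)
z(y, q) = -1
d(S) = -3 + 5*S (d(S) = -3 + S*5 = -3 + 5*S)
x(R) = -6 (x(R) = (-3 + 5*(-1)) - 1*(-2) = (-3 - 5) + 2 = -8 + 2 = -6)
m(-3)*x(-15) = 22*(-6) = -132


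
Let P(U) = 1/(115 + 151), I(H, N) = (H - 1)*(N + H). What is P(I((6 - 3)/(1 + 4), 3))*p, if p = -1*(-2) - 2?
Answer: 0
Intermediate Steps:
I(H, N) = (-1 + H)*(H + N)
p = 0 (p = 2 - 2 = 0)
P(U) = 1/266
P(I((6 - 3)/(1 + 4), 3))*p = (1/266)*0 = 0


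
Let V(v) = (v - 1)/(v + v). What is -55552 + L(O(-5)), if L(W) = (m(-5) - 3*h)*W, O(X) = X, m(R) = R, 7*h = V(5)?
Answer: -388683/7 ≈ -55526.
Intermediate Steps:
V(v) = (-1 + v)/(2*v) (V(v) = (-1 + v)/((2*v)) = (-1 + v)*(1/(2*v)) = (-1 + v)/(2*v))
h = 2/35 (h = ((½)*(-1 + 5)/5)/7 = ((½)*(⅕)*4)/7 = (⅐)*(⅖) = 2/35 ≈ 0.057143)
L(W) = -181*W/35 (L(W) = (-5 - 3*2/35)*W = (-5 - 6/35)*W = -181*W/35)
-55552 + L(O(-5)) = -55552 - 181/35*(-5) = -55552 + 181/7 = -388683/7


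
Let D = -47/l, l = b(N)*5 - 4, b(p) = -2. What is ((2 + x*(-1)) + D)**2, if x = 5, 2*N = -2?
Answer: 25/196 ≈ 0.12755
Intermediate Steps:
N = -1 (N = (1/2)*(-2) = -1)
l = -14 (l = -2*5 - 4 = -10 - 4 = -14)
D = 47/14 (D = -47/(-14) = -47*(-1/14) = 47/14 ≈ 3.3571)
((2 + x*(-1)) + D)**2 = ((2 + 5*(-1)) + 47/14)**2 = ((2 - 5) + 47/14)**2 = (-3 + 47/14)**2 = (5/14)**2 = 25/196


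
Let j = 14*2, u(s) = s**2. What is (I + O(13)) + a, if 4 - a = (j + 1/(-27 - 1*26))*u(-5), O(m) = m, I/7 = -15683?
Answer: -5854567/53 ≈ -1.1046e+5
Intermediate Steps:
I = -109781 (I = 7*(-15683) = -109781)
j = 28
a = -36863/53 (a = 4 - (28 + 1/(-27 - 1*26))*(-5)**2 = 4 - (28 + 1/(-27 - 26))*25 = 4 - (28 + 1/(-53))*25 = 4 - (28 - 1/53)*25 = 4 - 1483*25/53 = 4 - 1*37075/53 = 4 - 37075/53 = -36863/53 ≈ -695.53)
(I + O(13)) + a = (-109781 + 13) - 36863/53 = -109768 - 36863/53 = -5854567/53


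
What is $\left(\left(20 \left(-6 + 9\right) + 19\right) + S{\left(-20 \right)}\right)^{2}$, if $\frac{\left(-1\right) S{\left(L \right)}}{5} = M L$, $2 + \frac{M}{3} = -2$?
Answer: $1256641$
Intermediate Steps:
$M = -12$ ($M = -6 + 3 \left(-2\right) = -6 - 6 = -12$)
$S{\left(L \right)} = 60 L$ ($S{\left(L \right)} = - 5 \left(- 12 L\right) = 60 L$)
$\left(\left(20 \left(-6 + 9\right) + 19\right) + S{\left(-20 \right)}\right)^{2} = \left(\left(20 \left(-6 + 9\right) + 19\right) + 60 \left(-20\right)\right)^{2} = \left(\left(20 \cdot 3 + 19\right) - 1200\right)^{2} = \left(\left(60 + 19\right) - 1200\right)^{2} = \left(79 - 1200\right)^{2} = \left(-1121\right)^{2} = 1256641$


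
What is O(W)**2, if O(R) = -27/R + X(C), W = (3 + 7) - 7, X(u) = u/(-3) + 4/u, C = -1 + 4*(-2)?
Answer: 3364/81 ≈ 41.531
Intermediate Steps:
C = -9 (C = -1 - 8 = -9)
X(u) = 4/u - u/3 (X(u) = u*(-1/3) + 4/u = -u/3 + 4/u = 4/u - u/3)
W = 3 (W = 10 - 7 = 3)
O(R) = 23/9 - 27/R (O(R) = -27/R + (4/(-9) - 1/3*(-9)) = -27/R + (4*(-1/9) + 3) = -27/R + (-4/9 + 3) = -27/R + 23/9 = 23/9 - 27/R)
O(W)**2 = (23/9 - 27/3)**2 = (23/9 - 27*1/3)**2 = (23/9 - 9)**2 = (-58/9)**2 = 3364/81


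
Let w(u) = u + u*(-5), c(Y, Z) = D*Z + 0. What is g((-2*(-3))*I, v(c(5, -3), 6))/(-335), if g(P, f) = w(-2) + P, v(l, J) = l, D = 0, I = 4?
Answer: -32/335 ≈ -0.095522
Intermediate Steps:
c(Y, Z) = 0 (c(Y, Z) = 0*Z + 0 = 0 + 0 = 0)
w(u) = -4*u (w(u) = u - 5*u = -4*u)
g(P, f) = 8 + P (g(P, f) = -4*(-2) + P = 8 + P)
g((-2*(-3))*I, v(c(5, -3), 6))/(-335) = (8 - 2*(-3)*4)/(-335) = (8 + 6*4)*(-1/335) = (8 + 24)*(-1/335) = 32*(-1/335) = -32/335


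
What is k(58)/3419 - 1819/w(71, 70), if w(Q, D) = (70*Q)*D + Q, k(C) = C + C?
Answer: 2626575/91516373 ≈ 0.028701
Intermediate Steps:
k(C) = 2*C
w(Q, D) = Q + 70*D*Q (w(Q, D) = 70*D*Q + Q = Q + 70*D*Q)
k(58)/3419 - 1819/w(71, 70) = (2*58)/3419 - 1819*1/(71*(1 + 70*70)) = 116*(1/3419) - 1819*1/(71*(1 + 4900)) = 116/3419 - 1819/(71*4901) = 116/3419 - 1819/347971 = 2626575/91516373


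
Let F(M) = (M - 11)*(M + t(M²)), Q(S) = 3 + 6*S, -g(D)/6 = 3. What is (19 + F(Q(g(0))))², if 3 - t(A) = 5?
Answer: 154529761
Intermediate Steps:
g(D) = -18 (g(D) = -6*3 = -18)
t(A) = -2 (t(A) = 3 - 1*5 = 3 - 5 = -2)
F(M) = (-11 + M)*(-2 + M) (F(M) = (M - 11)*(M - 2) = (-11 + M)*(-2 + M))
(19 + F(Q(g(0))))² = (19 + (22 + (3 + 6*(-18))² - 13*(3 + 6*(-18))))² = (19 + (22 + (3 - 108)² - 13*(3 - 108)))² = (19 + (22 + (-105)² - 13*(-105)))² = (19 + (22 + 11025 + 1365))² = (19 + 12412)² = 12431² = 154529761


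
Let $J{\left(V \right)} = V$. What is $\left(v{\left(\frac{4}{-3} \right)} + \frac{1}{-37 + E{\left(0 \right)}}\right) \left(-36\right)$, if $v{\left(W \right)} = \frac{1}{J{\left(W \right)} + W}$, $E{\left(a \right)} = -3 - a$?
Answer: $\frac{72}{5} \approx 14.4$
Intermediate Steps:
$v{\left(W \right)} = \frac{1}{2 W}$ ($v{\left(W \right)} = \frac{1}{W + W} = \frac{1}{2 W}$)
$\left(v{\left(\frac{4}{-3} \right)} + \frac{1}{-37 + E{\left(0 \right)}}\right) \left(-36\right) = \left(\frac{1}{2 \frac{4}{-3}} + \frac{1}{-37 - 3}\right) \left(-36\right) = \left(\frac{1}{2 \cdot 4 \left(- \frac{1}{3}\right)} + \frac{1}{-37 + \left(-3 + 0\right)}\right) \left(-36\right) = \left(\frac{1}{2 \left(- \frac{4}{3}\right)} + \frac{1}{-37 - 3}\right) \left(-36\right) = \left(\frac{1}{2} \left(- \frac{3}{4}\right) + \frac{1}{-40}\right) \left(-36\right) = \left(- \frac{3}{8} - \frac{1}{40}\right) \left(-36\right) = \left(- \frac{2}{5}\right) \left(-36\right) = \frac{72}{5}$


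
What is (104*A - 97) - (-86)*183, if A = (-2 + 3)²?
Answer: 15745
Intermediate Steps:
A = 1 (A = 1² = 1)
(104*A - 97) - (-86)*183 = (104*1 - 97) - (-86)*183 = (104 - 97) - 1*(-15738) = 7 + 15738 = 15745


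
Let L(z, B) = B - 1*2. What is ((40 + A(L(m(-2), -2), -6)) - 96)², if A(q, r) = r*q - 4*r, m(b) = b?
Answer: 64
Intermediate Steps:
L(z, B) = -2 + B (L(z, B) = B - 2 = -2 + B)
A(q, r) = -4*r + q*r (A(q, r) = q*r - 4*r = -4*r + q*r)
((40 + A(L(m(-2), -2), -6)) - 96)² = ((40 - 6*(-4 + (-2 - 2))) - 96)² = ((40 - 6*(-4 - 4)) - 96)² = ((40 - 6*(-8)) - 96)² = ((40 + 48) - 96)² = (88 - 96)² = (-8)² = 64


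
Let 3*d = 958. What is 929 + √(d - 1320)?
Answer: 929 + I*√9006/3 ≈ 929.0 + 31.633*I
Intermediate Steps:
d = 958/3 (d = (⅓)*958 = 958/3 ≈ 319.33)
929 + √(d - 1320) = 929 + √(958/3 - 1320) = 929 + √(-3002/3) = 929 + I*√9006/3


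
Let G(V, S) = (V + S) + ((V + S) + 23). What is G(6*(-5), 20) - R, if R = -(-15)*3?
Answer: -42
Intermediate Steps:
R = 45 (R = -3*(-15) = 45)
G(V, S) = 23 + 2*S + 2*V (G(V, S) = (S + V) + ((S + V) + 23) = (S + V) + (23 + S + V) = 23 + 2*S + 2*V)
G(6*(-5), 20) - R = (23 + 2*20 + 2*(6*(-5))) - 1*45 = (23 + 40 + 2*(-30)) - 45 = (23 + 40 - 60) - 45 = 3 - 45 = -42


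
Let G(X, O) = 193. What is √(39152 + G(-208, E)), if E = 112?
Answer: √39345 ≈ 198.36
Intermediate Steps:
√(39152 + G(-208, E)) = √(39152 + 193) = √39345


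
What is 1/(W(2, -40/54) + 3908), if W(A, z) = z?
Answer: 27/105496 ≈ 0.00025593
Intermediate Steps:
1/(W(2, -40/54) + 3908) = 1/(-40/54 + 3908) = 1/(-40*1/54 + 3908) = 1/(-20/27 + 3908) = 1/(105496/27) = 27/105496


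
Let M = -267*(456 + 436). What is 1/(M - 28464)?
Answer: -1/266628 ≈ -3.7505e-6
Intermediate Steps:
M = -238164 (M = -267*892 = -238164)
1/(M - 28464) = 1/(-238164 - 28464) = 1/(-266628) = -1/266628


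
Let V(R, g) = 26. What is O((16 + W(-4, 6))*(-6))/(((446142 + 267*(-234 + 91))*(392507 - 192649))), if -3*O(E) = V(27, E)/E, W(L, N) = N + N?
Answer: 13/20546635923576 ≈ 6.3271e-13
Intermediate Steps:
W(L, N) = 2*N
O(E) = -26/(3*E)
O((16 + W(-4, 6))*(-6))/(((446142 + 267*(-234 + 91))*(392507 - 192649))) = (-26*(-1/(6*(16 + 2*6)))/3)/(((446142 + 267*(-234 + 91))*(392507 - 192649))) = (-26*(-1/(6*(16 + 12)))/3)/(((446142 + 267*(-143))*199858)) = (-26/(3*(28*(-6))))/(((446142 - 38181)*199858)) = (-26/3/(-168))/((407961*199858)) = -26/3*(-1/168)/81534269538 = (13/252)*(1/81534269538) = 13/20546635923576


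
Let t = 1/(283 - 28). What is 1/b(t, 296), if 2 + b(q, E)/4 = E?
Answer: 1/1176 ≈ 0.00085034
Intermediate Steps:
t = 1/255 ≈ 0.0039216
b(q, E) = -8 + 4*E
1/b(t, 296) = 1/(-8 + 4*296) = 1/(-8 + 1184) = 1/1176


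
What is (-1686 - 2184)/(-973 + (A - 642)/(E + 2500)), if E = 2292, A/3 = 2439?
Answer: 18545040/4655941 ≈ 3.9831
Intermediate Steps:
A = 7317 (A = 3*2439 = 7317)
(-1686 - 2184)/(-973 + (A - 642)/(E + 2500)) = (-1686 - 2184)/(-973 + (7317 - 642)/(2292 + 2500)) = -3870/(-973 + 6675/4792) = -3870/(-4655941/4792) = -3870*(-4792/4655941) = 18545040/4655941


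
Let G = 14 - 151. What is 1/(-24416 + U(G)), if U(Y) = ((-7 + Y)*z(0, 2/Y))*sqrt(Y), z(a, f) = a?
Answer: -1/24416 ≈ -4.0957e-5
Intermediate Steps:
G = -137
U(Y) = 0 (U(Y) = ((-7 + Y)*0)*sqrt(Y) = 0*sqrt(Y) = 0)
1/(-24416 + U(G)) = 1/(-24416 + 0) = 1/(-24416) = -1/24416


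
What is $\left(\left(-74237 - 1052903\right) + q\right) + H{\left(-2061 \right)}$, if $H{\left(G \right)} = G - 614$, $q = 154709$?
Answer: $-975106$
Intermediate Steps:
$H{\left(G \right)} = -614 + G$
$\left(\left(-74237 - 1052903\right) + q\right) + H{\left(-2061 \right)} = \left(\left(-74237 - 1052903\right) + 154709\right) - 2675 = \left(-1127140 + 154709\right) - 2675 = -972431 - 2675 = -975106$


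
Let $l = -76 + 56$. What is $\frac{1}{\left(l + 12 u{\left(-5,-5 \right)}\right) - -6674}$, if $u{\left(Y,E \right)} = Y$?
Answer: $\frac{1}{6594} \approx 0.00015165$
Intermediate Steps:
$l = -20$
$\frac{1}{\left(l + 12 u{\left(-5,-5 \right)}\right) - -6674} = \frac{1}{\left(-20 + 12 \left(-5\right)\right) - -6674} = \frac{1}{\left(-20 - 60\right) + 6674} = \frac{1}{-80 + 6674} = \frac{1}{6594}$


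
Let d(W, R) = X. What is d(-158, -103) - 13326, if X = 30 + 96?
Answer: -13200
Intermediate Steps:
X = 126
d(W, R) = 126
d(-158, -103) - 13326 = 126 - 13326 = -13200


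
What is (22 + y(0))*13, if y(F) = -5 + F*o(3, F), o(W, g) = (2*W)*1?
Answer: 221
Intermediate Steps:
o(W, g) = 2*W
y(F) = -5 + 6*F (y(F) = -5 + F*(2*3) = -5 + F*6 = -5 + 6*F)
(22 + y(0))*13 = (22 + (-5 + 6*0))*13 = (22 + (-5 + 0))*13 = (22 - 5)*13 = 17*13 = 221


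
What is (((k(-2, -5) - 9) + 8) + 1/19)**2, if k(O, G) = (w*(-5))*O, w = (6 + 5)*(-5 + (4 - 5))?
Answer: 157703364/361 ≈ 4.3685e+5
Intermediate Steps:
w = -66 (w = 11*(-5 - 1) = 11*(-6) = -66)
k(O, G) = 330*O (k(O, G) = (-66*(-5))*O = 330*O)
(((k(-2, -5) - 9) + 8) + 1/19)**2 = (((330*(-2) - 9) + 8) + 1/19)**2 = (((-660 - 9) + 8) + 1/19)**2 = ((-669 + 8) + 1/19)**2 = (-661 + 1/19)**2 = (-12558/19)**2 = 157703364/361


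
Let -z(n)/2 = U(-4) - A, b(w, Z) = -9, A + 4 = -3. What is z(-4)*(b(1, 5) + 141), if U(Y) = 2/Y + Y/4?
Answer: -1452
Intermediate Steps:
A = -7 (A = -4 - 3 = -7)
U(Y) = 2/Y + Y/4 (U(Y) = 2/Y + Y*(¼) = 2/Y + Y/4)
z(n) = -11 (z(n) = -2*((2/(-4) + (¼)*(-4)) - 1*(-7)) = -2*((2*(-¼) - 1) + 7) = -2*((-½ - 1) + 7) = -2*(-3/2 + 7) = -2*11/2 = -11)
z(-4)*(b(1, 5) + 141) = -11*(-9 + 141) = -11*132 = -1452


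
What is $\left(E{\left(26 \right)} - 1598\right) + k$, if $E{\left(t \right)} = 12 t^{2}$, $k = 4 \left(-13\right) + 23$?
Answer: $6485$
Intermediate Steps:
$k = -29$ ($k = -52 + 23 = -29$)
$\left(E{\left(26 \right)} - 1598\right) + k = \left(12 \cdot 26^{2} - 1598\right) - 29 = \left(12 \cdot 676 - 1598\right) - 29 = \left(8112 - 1598\right) - 29 = 6514 - 29 = 6485$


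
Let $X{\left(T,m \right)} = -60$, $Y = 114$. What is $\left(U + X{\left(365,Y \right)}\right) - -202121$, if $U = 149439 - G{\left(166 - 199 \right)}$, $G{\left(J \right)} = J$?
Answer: $351533$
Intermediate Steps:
$U = 149472$ ($U = 149439 - \left(166 - 199\right) = 149439 - -33 = 149439 + 33 = 149472$)
$\left(U + X{\left(365,Y \right)}\right) - -202121 = \left(149472 - 60\right) - -202121 = 149412 + 202121 = 351533$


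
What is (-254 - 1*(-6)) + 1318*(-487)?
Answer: -642114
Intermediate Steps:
(-254 - 1*(-6)) + 1318*(-487) = (-254 + 6) - 641866 = -248 - 641866 = -642114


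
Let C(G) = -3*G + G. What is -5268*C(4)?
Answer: 42144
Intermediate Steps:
C(G) = -2*G
-5268*C(4) = -(-10536)*4 = -5268*(-8) = 42144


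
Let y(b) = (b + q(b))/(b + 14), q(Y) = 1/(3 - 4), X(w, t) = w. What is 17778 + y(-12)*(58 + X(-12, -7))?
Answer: 17479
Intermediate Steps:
q(Y) = -1 (q(Y) = 1/(-1) = -1)
y(b) = (-1 + b)/(14 + b) (y(b) = (b - 1)/(b + 14) = (-1 + b)/(14 + b))
17778 + y(-12)*(58 + X(-12, -7)) = 17778 + ((-1 - 12)/(14 - 12))*(58 - 12) = 17778 + (-13/2)*46 = 17778 + ((½)*(-13))*46 = 17778 - 13/2*46 = 17778 - 299 = 17479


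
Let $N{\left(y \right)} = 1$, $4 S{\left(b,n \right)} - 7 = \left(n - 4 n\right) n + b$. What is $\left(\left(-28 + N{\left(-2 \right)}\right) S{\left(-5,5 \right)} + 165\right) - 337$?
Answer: $\frac{1283}{4} \approx 320.75$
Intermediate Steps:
$S{\left(b,n \right)} = \frac{7}{4} - \frac{3 n^{2}}{4} + \frac{b}{4}$ ($S{\left(b,n \right)} = \frac{7}{4} + \frac{\left(n - 4 n\right) n + b}{4} = \frac{7}{4} + \frac{- 3 n n + b}{4} = \frac{7}{4} + \frac{- 3 n^{2} + b}{4} = \frac{7}{4} + \frac{b - 3 n^{2}}{4} = \frac{7}{4} + \left(- \frac{3 n^{2}}{4} + \frac{b}{4}\right) = \frac{7}{4} - \frac{3 n^{2}}{4} + \frac{b}{4}$)
$\left(\left(-28 + N{\left(-2 \right)}\right) S{\left(-5,5 \right)} + 165\right) - 337 = \left(\left(-28 + 1\right) \left(\frac{7}{4} - \frac{3 \cdot 5^{2}}{4} + \frac{1}{4} \left(-5\right)\right) + 165\right) - 337 = \left(- 27 \left(\frac{7}{4} - \frac{75}{4} - \frac{5}{4}\right) + 165\right) - 337 = \left(\left(-27\right) \left(- \frac{73}{4}\right) + 165\right) - 337 = \left(\frac{1971}{4} + 165\right) - 337 = \frac{2631}{4} - 337 = \frac{1283}{4}$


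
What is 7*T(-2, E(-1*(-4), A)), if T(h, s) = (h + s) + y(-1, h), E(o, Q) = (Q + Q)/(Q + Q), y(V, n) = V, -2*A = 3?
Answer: -14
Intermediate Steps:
A = -3/2 (A = -½*3 = -3/2 ≈ -1.5000)
E(o, Q) = 1 (E(o, Q) = (2*Q)/((2*Q)) = (2*Q)*(1/(2*Q)) = 1)
T(h, s) = -1 + h + s (T(h, s) = (h + s) - 1 = -1 + h + s)
7*T(-2, E(-1*(-4), A)) = 7*(-1 - 2 + 1) = 7*(-2) = -14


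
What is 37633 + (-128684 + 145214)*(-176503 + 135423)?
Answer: -679014767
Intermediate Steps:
37633 + (-128684 + 145214)*(-176503 + 135423) = 37633 + 16530*(-41080) = 37633 - 679052400 = -679014767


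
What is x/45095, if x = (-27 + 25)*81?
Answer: -162/45095 ≈ -0.0035924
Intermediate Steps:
x = -162 (x = -2*81 = -162)
x/45095 = -162/45095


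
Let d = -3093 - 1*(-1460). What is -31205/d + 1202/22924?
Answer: 358653143/18717446 ≈ 19.161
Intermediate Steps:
d = -1633 (d = -3093 + 1460 = -1633)
-31205/d + 1202/22924 = -31205/(-1633) + 1202/22924 = -31205*(-1/1633) + 1202*(1/22924) = 31205/1633 + 601/11462 = 358653143/18717446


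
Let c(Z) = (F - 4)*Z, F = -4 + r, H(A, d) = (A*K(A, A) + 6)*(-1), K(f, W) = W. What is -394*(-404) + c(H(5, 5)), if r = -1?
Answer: 159455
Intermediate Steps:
H(A, d) = -6 - A**2 (H(A, d) = (A*A + 6)*(-1) = (A**2 + 6)*(-1) = (6 + A**2)*(-1) = -6 - A**2)
F = -5 (F = -4 - 1 = -5)
c(Z) = -9*Z (c(Z) = (-5 - 4)*Z = -9*Z)
-394*(-404) + c(H(5, 5)) = -394*(-404) - 9*(-6 - 1*5**2) = 159176 - 9*(-6 - 1*25) = 159176 - 9*(-6 - 25) = 159176 - 9*(-31) = 159176 + 279 = 159455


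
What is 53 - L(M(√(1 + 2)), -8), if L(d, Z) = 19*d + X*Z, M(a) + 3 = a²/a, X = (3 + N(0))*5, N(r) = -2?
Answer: 150 - 19*√3 ≈ 117.09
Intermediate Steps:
X = 5 (X = (3 - 2)*5 = 1*5 = 5)
M(a) = -3 + a (M(a) = -3 + a²/a = -3 + a)
L(d, Z) = 5*Z + 19*d (L(d, Z) = 19*d + 5*Z = 5*Z + 19*d)
53 - L(M(√(1 + 2)), -8) = 53 - (5*(-8) + 19*(-3 + √(1 + 2))) = 53 - (-40 + 19*(-3 + √3)) = 53 - (-40 + (-57 + 19*√3)) = 53 - (-97 + 19*√3) = 53 + (97 - 19*√3) = 150 - 19*√3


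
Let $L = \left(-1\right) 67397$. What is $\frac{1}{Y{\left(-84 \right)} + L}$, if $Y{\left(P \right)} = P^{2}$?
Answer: $- \frac{1}{60341} \approx -1.6572 \cdot 10^{-5}$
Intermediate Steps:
$L = -67397$
$\frac{1}{Y{\left(-84 \right)} + L} = \frac{1}{\left(-84\right)^{2} - 67397} = \frac{1}{7056 - 67397} = \frac{1}{-60341} = - \frac{1}{60341}$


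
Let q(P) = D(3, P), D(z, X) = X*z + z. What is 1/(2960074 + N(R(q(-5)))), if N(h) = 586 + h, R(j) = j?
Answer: 1/2960648 ≈ 3.3776e-7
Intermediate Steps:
D(z, X) = z + X*z
q(P) = 3 + 3*P (q(P) = 3*(1 + P) = 3 + 3*P)
1/(2960074 + N(R(q(-5)))) = 1/(2960074 + (586 + (3 + 3*(-5)))) = 1/(2960074 + (586 + (3 - 15))) = 1/(2960074 + (586 - 12)) = 1/(2960074 + 574) = 1/2960648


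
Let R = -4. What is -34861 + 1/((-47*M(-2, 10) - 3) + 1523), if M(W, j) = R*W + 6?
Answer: -30050181/862 ≈ -34861.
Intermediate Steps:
M(W, j) = 6 - 4*W (M(W, j) = -4*W + 6 = 6 - 4*W)
-34861 + 1/((-47*M(-2, 10) - 3) + 1523) = -34861 + 1/((-47*(6 - 4*(-2)) - 3) + 1523) = -34861 + 1/((-47*(6 + 8) - 3) + 1523) = -34861 + 1/((-47*14 - 3) + 1523) = -34861 + 1/((-658 - 3) + 1523) = -34861 + 1/(-661 + 1523) = -34861 + 1/862 = -30050181/862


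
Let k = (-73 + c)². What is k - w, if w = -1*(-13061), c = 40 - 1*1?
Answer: -11905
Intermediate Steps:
c = 39 (c = 40 - 1 = 39)
w = 13061
k = 1156 (k = (-73 + 39)² = (-34)² = 1156)
k - w = 1156 - 1*13061 = 1156 - 13061 = -11905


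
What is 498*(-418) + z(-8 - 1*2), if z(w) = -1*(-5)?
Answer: -208159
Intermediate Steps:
z(w) = 5
498*(-418) + z(-8 - 1*2) = 498*(-418) + 5 = -208164 + 5 = -208159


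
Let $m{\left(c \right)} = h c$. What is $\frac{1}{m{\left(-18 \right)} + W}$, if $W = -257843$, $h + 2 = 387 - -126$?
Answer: $- \frac{1}{267041} \approx -3.7447 \cdot 10^{-6}$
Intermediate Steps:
$h = 511$ ($h = -2 + \left(387 - -126\right) = -2 + \left(387 + 126\right) = -2 + 513 = 511$)
$m{\left(c \right)} = 511 c$
$\frac{1}{m{\left(-18 \right)} + W} = \frac{1}{511 \left(-18\right) - 257843} = \frac{1}{-9198 - 257843} = \frac{1}{-267041} = - \frac{1}{267041}$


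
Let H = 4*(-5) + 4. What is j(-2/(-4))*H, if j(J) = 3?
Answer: -48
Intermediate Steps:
H = -16 (H = -20 + 4 = -16)
j(-2/(-4))*H = 3*(-16) = -48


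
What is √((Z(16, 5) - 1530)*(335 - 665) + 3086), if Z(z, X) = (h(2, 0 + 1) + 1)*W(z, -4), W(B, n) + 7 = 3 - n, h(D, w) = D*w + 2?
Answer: √507986 ≈ 712.73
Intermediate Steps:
h(D, w) = 2 + D*w
W(B, n) = -4 - n (W(B, n) = -7 + (3 - n) = -4 - n)
Z(z, X) = 0 (Z(z, X) = ((2 + 2*(0 + 1)) + 1)*(-4 - 1*(-4)) = ((2 + 2*1) + 1)*(-4 + 4) = ((2 + 2) + 1)*0 = (4 + 1)*0 = 5*0 = 0)
√((Z(16, 5) - 1530)*(335 - 665) + 3086) = √((0 - 1530)*(335 - 665) + 3086) = √(-1530*(-330) + 3086) = √(504900 + 3086) = √507986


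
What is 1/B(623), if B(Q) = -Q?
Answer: -1/623 ≈ -0.0016051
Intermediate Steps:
1/B(623) = 1/(-1*623) = 1/(-623) = -1/623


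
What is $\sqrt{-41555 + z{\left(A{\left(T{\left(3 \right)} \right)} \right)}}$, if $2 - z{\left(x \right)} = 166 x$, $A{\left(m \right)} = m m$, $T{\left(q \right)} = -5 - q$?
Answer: $i \sqrt{52177} \approx 228.42 i$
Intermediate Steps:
$A{\left(m \right)} = m^{2}$
$z{\left(x \right)} = 2 - 166 x$
$\sqrt{-41555 + z{\left(A{\left(T{\left(3 \right)} \right)} \right)}} = \sqrt{-41555 + \left(2 - 166 \left(-5 - 3\right)^{2}\right)} = \sqrt{-41555 + \left(2 - 166 \left(-8\right)^{2}\right)} = \sqrt{-41555 + \left(2 - 10624\right)} = \sqrt{-41555 - 10622} = \sqrt{-52177} = i \sqrt{52177}$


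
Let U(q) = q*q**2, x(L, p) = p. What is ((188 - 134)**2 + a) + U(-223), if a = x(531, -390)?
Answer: -11087041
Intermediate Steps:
a = -390
U(q) = q**3
((188 - 134)**2 + a) + U(-223) = ((188 - 134)**2 - 390) + (-223)**3 = (54**2 - 390) - 11089567 = (2916 - 390) - 11089567 = 2526 - 11089567 = -11087041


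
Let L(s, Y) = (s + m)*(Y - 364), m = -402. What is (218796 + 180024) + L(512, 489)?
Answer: 412570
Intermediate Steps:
L(s, Y) = (-402 + s)*(-364 + Y) (L(s, Y) = (s - 402)*(Y - 364) = (-402 + s)*(-364 + Y))
(218796 + 180024) + L(512, 489) = (218796 + 180024) + (146328 - 402*489 - 364*512 + 489*512) = 398820 + (146328 - 196578 - 186368 + 250368) = 398820 + 13750 = 412570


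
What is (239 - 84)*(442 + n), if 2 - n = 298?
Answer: 22630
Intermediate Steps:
n = -296 (n = 2 - 1*298 = 2 - 298 = -296)
(239 - 84)*(442 + n) = (239 - 84)*(442 - 296) = 155*146 = 22630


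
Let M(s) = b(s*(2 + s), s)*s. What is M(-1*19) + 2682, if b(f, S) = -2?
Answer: 2720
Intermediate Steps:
M(s) = -2*s
M(-1*19) + 2682 = -(-2)*19 + 2682 = -2*(-19) + 2682 = 38 + 2682 = 2720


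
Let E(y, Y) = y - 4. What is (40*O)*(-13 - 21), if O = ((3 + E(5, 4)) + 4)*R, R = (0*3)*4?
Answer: 0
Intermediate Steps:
R = 0 (R = 0*4 = 0)
E(y, Y) = -4 + y
O = 0 (O = ((3 + (-4 + 5)) + 4)*0 = ((3 + 1) + 4)*0 = (4 + 4)*0 = 8*0 = 0)
(40*O)*(-13 - 21) = (40*0)*(-13 - 21) = 0*(-34) = 0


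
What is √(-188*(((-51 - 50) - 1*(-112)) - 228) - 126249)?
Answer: I*√85453 ≈ 292.32*I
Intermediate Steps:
√(-188*(((-51 - 50) - 1*(-112)) - 228) - 126249) = √(-188*((-101 + 112) - 228) - 126249) = √(-188*(11 - 228) - 126249) = √(-188*(-217) - 126249) = √(40796 - 126249) = √(-85453) = I*√85453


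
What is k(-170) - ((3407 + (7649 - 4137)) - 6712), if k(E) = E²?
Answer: 28693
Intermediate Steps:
k(-170) - ((3407 + (7649 - 4137)) - 6712) = (-170)² - ((3407 + (7649 - 4137)) - 6712) = 28900 - ((3407 + 3512) - 6712) = 28900 - (6919 - 6712) = 28900 - 1*207 = 28900 - 207 = 28693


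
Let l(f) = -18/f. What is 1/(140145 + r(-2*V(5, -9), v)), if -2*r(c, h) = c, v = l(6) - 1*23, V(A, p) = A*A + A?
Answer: 1/140175 ≈ 7.1339e-6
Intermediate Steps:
V(A, p) = A + A² (V(A, p) = A² + A = A + A²)
v = -26 (v = -18/6 - 1*23 = -18*⅙ - 23 = -3 - 23 = -26)
r(c, h) = -c/2
1/(140145 + r(-2*V(5, -9), v)) = 1/(140145 - (-1)*5*(1 + 5)) = 1/(140145 - (-1)*5*6) = 1/(140145 - (-1)*30) = 1/(140145 - ½*(-60)) = 1/(140145 + 30) = 1/140175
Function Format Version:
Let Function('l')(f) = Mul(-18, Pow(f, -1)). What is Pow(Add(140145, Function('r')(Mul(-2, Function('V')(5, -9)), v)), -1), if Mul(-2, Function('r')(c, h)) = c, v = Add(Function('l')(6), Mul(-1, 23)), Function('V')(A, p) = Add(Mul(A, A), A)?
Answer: Rational(1, 140175) ≈ 7.1339e-6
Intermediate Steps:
Function('V')(A, p) = Add(A, Pow(A, 2)) (Function('V')(A, p) = Add(Pow(A, 2), A) = Add(A, Pow(A, 2)))
v = -26 (v = Add(Mul(-18, Pow(6, -1)), Mul(-1, 23)) = Add(Mul(-18, Rational(1, 6)), -23) = Add(-3, -23) = -26)
Function('r')(c, h) = Mul(Rational(-1, 2), c)
Pow(Add(140145, Function('r')(Mul(-2, Function('V')(5, -9)), v)), -1) = Pow(Add(140145, Mul(Rational(-1, 2), Mul(-2, Mul(5, Add(1, 5))))), -1) = Pow(Add(140145, Mul(Rational(-1, 2), Mul(-2, Mul(5, 6)))), -1) = Pow(Add(140145, Mul(Rational(-1, 2), Mul(-2, 30))), -1) = Pow(Add(140145, Mul(Rational(-1, 2), -60)), -1) = Pow(Add(140145, 30), -1) = Pow(140175, -1) = Rational(1, 140175)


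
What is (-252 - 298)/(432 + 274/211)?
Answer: -58025/45713 ≈ -1.2693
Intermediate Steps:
(-252 - 298)/(432 + 274/211) = -550/(432 + 274*(1/211)) = -550/(432 + 274/211) = -550/91426/211 = -550*211/91426 = -58025/45713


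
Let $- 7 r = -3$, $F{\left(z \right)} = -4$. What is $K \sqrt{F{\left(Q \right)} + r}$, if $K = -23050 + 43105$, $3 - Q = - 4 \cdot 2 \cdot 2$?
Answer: $14325 i \sqrt{7} \approx 37900.0 i$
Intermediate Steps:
$Q = 19$ ($Q = 3 - - 4 \cdot 2 \cdot 2 = 3 - \left(-4\right) 4 = 3 - -16 = 3 + 16 = 19$)
$K = 20055$
$r = \frac{3}{7}$ ($r = \left(- \frac{1}{7}\right) \left(-3\right) = \frac{3}{7} \approx 0.42857$)
$K \sqrt{F{\left(Q \right)} + r} = 20055 \sqrt{-4 + \frac{3}{7}} = 20055 \sqrt{- \frac{25}{7}} = 20055 \frac{5 i \sqrt{7}}{7} = 14325 i \sqrt{7}$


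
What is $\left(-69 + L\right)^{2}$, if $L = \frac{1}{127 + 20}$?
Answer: $\frac{102860164}{21609} \approx 4760.1$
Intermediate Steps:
$L = \frac{1}{147} \approx 0.0068027$
$\left(-69 + L\right)^{2} = \left(-69 + \frac{1}{147}\right)^{2} = \left(- \frac{10142}{147}\right)^{2} = \frac{102860164}{21609}$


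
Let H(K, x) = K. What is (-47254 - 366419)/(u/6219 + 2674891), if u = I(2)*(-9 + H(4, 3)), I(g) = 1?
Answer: -2572632387/16635147124 ≈ -0.15465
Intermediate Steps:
u = -5 (u = 1*(-9 + 4) = 1*(-5) = -5)
(-47254 - 366419)/(u/6219 + 2674891) = (-47254 - 366419)/(-5/6219 + 2674891) = -413673/(-5*1/6219 + 2674891) = -413673/(-5/6219 + 2674891) = -413673/16635147124/6219 = -413673*6219/16635147124 = -2572632387/16635147124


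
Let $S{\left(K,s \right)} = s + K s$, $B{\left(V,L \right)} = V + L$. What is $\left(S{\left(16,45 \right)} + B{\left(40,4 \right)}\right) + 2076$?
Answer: $2885$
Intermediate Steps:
$B{\left(V,L \right)} = L + V$
$\left(S{\left(16,45 \right)} + B{\left(40,4 \right)}\right) + 2076 = \left(45 \left(1 + 16\right) + \left(4 + 40\right)\right) + 2076 = \left(45 \cdot 17 + 44\right) + 2076 = \left(765 + 44\right) + 2076 = 809 + 2076 = 2885$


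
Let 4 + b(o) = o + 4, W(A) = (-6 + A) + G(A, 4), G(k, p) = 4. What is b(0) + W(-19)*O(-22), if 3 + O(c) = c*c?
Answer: -10101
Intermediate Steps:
W(A) = -2 + A (W(A) = (-6 + A) + 4 = -2 + A)
b(o) = o (b(o) = -4 + (o + 4) = -4 + (4 + o) = o)
O(c) = -3 + c² (O(c) = -3 + c*c = -3 + c²)
b(0) + W(-19)*O(-22) = 0 + (-2 - 19)*(-3 + (-22)²) = 0 - 21*(-3 + 484) = 0 - 21*481 = 0 - 10101 = -10101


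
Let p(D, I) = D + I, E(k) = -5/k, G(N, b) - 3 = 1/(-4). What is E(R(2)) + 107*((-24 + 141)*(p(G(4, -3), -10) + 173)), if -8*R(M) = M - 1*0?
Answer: 8300177/4 ≈ 2.0750e+6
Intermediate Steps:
R(M) = -M/8 (R(M) = -(M - 1*0)/8 = -(M + 0)/8 = -M/8)
G(N, b) = 11/4 (G(N, b) = 3 + 1/(-4) = 3 + 1*(-1/4) = 3 - 1/4 = 11/4)
E(R(2)) + 107*((-24 + 141)*(p(G(4, -3), -10) + 173)) = -5/((-1/8*2)) + 107*((-24 + 141)*((11/4 - 10) + 173)) = -5/(-1/4) + 107*(117*(-29/4 + 173)) = -5*(-4) + 107*(117*(663/4)) = 20 + 107*(77571/4) = 20 + 8300097/4 = 8300177/4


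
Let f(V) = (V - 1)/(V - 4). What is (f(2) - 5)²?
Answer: 121/4 ≈ 30.250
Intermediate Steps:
f(V) = (-1 + V)/(-4 + V)
(f(2) - 5)² = ((-1 + 2)/(-4 + 2) - 5)² = (1/(-2) - 5)² = (-½*1 - 5)² = (-½ - 5)² = (-11/2)² = 121/4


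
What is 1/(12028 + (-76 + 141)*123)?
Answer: 1/20023 ≈ 4.9943e-5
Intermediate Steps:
1/(12028 + (-76 + 141)*123) = 1/(12028 + 65*123) = 1/(12028 + 7995) = 1/20023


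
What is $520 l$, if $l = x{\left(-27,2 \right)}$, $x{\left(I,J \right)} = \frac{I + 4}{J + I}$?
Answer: $\frac{2392}{5} \approx 478.4$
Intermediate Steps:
$x{\left(I,J \right)} = \frac{4 + I}{I + J}$
$l = \frac{23}{25}$ ($l = \frac{4 - 27}{-27 + 2} = \frac{1}{-25} \left(-23\right) = \left(- \frac{1}{25}\right) \left(-23\right) = \frac{23}{25} \approx 0.92$)
$520 l = 520 \cdot \frac{23}{25} = \frac{2392}{5}$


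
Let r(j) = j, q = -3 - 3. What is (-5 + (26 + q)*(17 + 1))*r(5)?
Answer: 1775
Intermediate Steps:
q = -6
(-5 + (26 + q)*(17 + 1))*r(5) = (-5 + (26 - 6)*(17 + 1))*5 = (-5 + 20*18)*5 = (-5 + 360)*5 = 355*5 = 1775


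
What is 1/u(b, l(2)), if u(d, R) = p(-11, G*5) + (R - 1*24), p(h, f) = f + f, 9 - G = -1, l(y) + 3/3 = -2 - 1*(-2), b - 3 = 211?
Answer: 1/75 ≈ 0.013333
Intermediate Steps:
b = 214 (b = 3 + 211 = 214)
l(y) = -1 (l(y) = -1 + (-2 - 1*(-2)) = -1 + (-2 + 2) = -1 + 0 = -1)
G = 10 (G = 9 - 1*(-1) = 9 + 1 = 10)
p(h, f) = 2*f
u(d, R) = 76 + R (u(d, R) = 2*(10*5) + (R - 1*24) = 2*50 + (R - 24) = 100 + (-24 + R) = 76 + R)
1/u(b, l(2)) = 1/(76 - 1) = 1/75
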